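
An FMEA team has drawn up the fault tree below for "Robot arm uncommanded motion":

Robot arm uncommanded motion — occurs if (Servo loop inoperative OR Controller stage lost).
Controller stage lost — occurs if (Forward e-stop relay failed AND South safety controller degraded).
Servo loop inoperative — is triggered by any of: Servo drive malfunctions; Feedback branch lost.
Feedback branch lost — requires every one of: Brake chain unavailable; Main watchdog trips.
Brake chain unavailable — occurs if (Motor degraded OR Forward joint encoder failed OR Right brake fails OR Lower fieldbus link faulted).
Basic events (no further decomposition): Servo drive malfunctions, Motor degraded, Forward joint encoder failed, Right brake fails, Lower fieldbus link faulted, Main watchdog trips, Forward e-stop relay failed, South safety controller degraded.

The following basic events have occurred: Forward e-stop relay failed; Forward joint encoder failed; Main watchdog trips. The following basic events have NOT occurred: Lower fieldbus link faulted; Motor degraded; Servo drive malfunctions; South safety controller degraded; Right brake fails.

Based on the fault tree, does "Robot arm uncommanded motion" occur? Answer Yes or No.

Yes

Brake chain unavailable [OR]: Motor degraded=not, Forward joint encoder failed=occurs, Right brake fails=not, Lower fieldbus link faulted=not → at least one input occurs → occurs.
Feedback branch lost [AND]: Brake chain unavailable=occurs, Main watchdog trips=occurs → all inputs occur → occurs.
Servo loop inoperative [OR]: Servo drive malfunctions=not, Feedback branch lost=occurs → at least one input occurs → occurs.
Controller stage lost [AND]: Forward e-stop relay failed=occurs, South safety controller degraded=not → not all inputs occur → does not occur.
Robot arm uncommanded motion [OR]: Servo loop inoperative=occurs, Controller stage lost=not → at least one input occurs → occurs.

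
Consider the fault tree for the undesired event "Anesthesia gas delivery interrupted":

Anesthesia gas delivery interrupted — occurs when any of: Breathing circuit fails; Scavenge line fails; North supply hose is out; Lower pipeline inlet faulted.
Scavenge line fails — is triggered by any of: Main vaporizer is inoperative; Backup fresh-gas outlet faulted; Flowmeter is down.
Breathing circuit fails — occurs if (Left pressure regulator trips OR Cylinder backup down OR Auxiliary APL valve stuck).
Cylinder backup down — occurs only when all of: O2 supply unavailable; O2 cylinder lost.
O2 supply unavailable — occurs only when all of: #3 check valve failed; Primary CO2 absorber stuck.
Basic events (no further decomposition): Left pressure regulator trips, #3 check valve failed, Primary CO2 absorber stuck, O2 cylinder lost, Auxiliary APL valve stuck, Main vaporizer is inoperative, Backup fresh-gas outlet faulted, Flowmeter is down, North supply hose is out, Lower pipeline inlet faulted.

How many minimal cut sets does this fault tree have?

8

O2 supply unavailable [AND]: one cut set from each child combined → 1 × 1 = 1 cut set(s).
Cylinder backup down [AND]: one cut set from each child combined → 1 × 1 = 1 cut set(s).
Breathing circuit fails [OR]: union of children's cut sets → 3 cut set(s).
Scavenge line fails [OR]: union of children's cut sets → 3 cut set(s).
Anesthesia gas delivery interrupted [OR]: union of children's cut sets → 8 cut set(s).
Minimal cut sets: {Left pressure regulator trips}; {#3 check valve failed, O2 cylinder lost, Primary CO2 absorber stuck}; {Auxiliary APL valve stuck}; {Main vaporizer is inoperative}; {Backup fresh-gas outlet faulted}; {Flowmeter is down}; {North supply hose is out}; {Lower pipeline inlet faulted}.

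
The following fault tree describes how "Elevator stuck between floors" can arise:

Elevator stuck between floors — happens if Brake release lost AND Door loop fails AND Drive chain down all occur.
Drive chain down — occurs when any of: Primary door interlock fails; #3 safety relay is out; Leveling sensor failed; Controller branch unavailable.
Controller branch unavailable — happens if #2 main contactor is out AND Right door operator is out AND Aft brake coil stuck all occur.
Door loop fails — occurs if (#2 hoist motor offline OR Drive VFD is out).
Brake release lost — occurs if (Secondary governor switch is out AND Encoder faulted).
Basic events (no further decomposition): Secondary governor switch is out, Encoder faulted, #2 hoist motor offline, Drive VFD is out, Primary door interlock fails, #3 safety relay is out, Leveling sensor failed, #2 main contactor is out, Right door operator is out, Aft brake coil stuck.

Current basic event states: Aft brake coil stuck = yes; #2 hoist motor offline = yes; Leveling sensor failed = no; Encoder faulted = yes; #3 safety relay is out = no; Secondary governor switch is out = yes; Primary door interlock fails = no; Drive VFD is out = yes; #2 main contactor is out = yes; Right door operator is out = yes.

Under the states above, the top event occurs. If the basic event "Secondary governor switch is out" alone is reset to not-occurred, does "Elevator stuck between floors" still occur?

No

Counterfactual: set "Secondary governor switch is out" to not occurred.
Brake release lost [AND]: Secondary governor switch is out=not, Encoder faulted=occurs → not all inputs occur → does not occur.
Door loop fails [OR]: #2 hoist motor offline=occurs, Drive VFD is out=occurs → at least one input occurs → occurs.
Controller branch unavailable [AND]: #2 main contactor is out=occurs, Right door operator is out=occurs, Aft brake coil stuck=occurs → all inputs occur → occurs.
Drive chain down [OR]: Primary door interlock fails=not, #3 safety relay is out=not, Leveling sensor failed=not, Controller branch unavailable=occurs → at least one input occurs → occurs.
Elevator stuck between floors [AND]: Brake release lost=not, Door loop fails=occurs, Drive chain down=occurs → not all inputs occur → does not occur.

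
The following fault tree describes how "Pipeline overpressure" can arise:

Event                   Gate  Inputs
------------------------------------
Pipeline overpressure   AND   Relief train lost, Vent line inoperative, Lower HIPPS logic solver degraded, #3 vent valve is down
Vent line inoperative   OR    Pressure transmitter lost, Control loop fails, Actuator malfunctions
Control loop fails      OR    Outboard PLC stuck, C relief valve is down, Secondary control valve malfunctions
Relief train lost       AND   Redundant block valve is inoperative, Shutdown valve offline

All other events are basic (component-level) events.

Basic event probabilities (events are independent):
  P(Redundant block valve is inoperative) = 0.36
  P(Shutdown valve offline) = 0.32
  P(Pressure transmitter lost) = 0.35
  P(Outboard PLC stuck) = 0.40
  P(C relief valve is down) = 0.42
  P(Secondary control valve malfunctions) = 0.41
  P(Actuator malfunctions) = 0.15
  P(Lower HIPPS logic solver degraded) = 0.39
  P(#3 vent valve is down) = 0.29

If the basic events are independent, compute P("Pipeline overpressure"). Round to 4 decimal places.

0.0116

P(Relief train lost) [AND] = 0.36 × 0.32 = 0.115200
P(Control loop fails) [OR] = 1 − (1−0.40) × (1−0.42) × (1−0.41) = 0.794680
P(Vent line inoperative) [OR] = 1 − (1−0.35) × (1−0.794680) × (1−0.15) = 0.886561
P(Pipeline overpressure) [AND] = 0.115200 × 0.886561 × 0.39 × 0.29 = 0.011551
Rounded to 4 decimal places: P(Pipeline overpressure) ≈ 0.0116.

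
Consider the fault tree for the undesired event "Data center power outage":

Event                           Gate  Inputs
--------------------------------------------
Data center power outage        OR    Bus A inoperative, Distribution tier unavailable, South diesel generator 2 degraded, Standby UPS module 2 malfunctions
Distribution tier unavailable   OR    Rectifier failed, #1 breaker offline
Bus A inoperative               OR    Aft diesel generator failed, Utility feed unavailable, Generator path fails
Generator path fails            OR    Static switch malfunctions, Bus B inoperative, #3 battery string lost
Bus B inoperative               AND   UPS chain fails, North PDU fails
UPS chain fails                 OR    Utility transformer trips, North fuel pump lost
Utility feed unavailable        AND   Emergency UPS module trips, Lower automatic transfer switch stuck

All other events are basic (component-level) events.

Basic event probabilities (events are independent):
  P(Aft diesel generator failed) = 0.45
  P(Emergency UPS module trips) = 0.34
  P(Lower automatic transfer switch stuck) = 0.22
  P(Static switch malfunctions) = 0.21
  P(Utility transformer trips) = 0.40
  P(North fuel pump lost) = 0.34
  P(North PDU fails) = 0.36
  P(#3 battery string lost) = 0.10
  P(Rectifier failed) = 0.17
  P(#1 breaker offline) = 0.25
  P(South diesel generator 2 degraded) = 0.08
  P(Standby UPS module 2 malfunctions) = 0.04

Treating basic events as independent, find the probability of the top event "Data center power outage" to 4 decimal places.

P(Utility feed unavailable) [AND] = 0.34 × 0.22 = 0.074800
P(UPS chain fails) [OR] = 1 − (1−0.40) × (1−0.34) = 0.604000
P(Bus B inoperative) [AND] = 0.604000 × 0.36 = 0.217440
P(Generator path fails) [OR] = 1 − (1−0.21) × (1−0.217440) × (1−0.10) = 0.443600
P(Bus A inoperative) [OR] = 1 − (1−0.45) × (1−0.074800) × (1−0.443600) = 0.716870
P(Distribution tier unavailable) [OR] = 1 − (1−0.17) × (1−0.25) = 0.377500
P(Data center power outage) [OR] = 1 − (1−0.716870) × (1−0.377500) × (1−0.08) × (1−0.04) = 0.844337
Rounded to 4 decimal places: P(Data center power outage) ≈ 0.8443.

0.8443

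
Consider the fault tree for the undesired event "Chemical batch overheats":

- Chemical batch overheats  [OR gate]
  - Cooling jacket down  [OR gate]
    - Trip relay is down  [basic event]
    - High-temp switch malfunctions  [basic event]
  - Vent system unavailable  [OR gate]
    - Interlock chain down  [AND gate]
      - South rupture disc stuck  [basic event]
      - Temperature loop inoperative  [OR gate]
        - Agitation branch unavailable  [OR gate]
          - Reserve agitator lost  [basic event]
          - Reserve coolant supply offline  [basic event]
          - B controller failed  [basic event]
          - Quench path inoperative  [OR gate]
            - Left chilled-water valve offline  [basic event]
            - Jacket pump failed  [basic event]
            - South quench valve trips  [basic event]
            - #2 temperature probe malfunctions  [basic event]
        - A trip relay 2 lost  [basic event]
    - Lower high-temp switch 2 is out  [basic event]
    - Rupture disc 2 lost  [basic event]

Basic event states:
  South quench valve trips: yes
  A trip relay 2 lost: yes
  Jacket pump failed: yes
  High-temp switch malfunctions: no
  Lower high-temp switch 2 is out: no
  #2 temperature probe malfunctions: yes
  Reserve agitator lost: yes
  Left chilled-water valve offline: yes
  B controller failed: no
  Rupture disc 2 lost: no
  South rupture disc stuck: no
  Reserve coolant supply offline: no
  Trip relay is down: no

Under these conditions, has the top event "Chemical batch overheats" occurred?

Cooling jacket down [OR]: Trip relay is down=not, High-temp switch malfunctions=not → no input occurs → does not occur.
Quench path inoperative [OR]: Left chilled-water valve offline=occurs, Jacket pump failed=occurs, South quench valve trips=occurs, #2 temperature probe malfunctions=occurs → at least one input occurs → occurs.
Agitation branch unavailable [OR]: Reserve agitator lost=occurs, Reserve coolant supply offline=not, B controller failed=not, Quench path inoperative=occurs → at least one input occurs → occurs.
Temperature loop inoperative [OR]: Agitation branch unavailable=occurs, A trip relay 2 lost=occurs → at least one input occurs → occurs.
Interlock chain down [AND]: South rupture disc stuck=not, Temperature loop inoperative=occurs → not all inputs occur → does not occur.
Vent system unavailable [OR]: Interlock chain down=not, Lower high-temp switch 2 is out=not, Rupture disc 2 lost=not → no input occurs → does not occur.
Chemical batch overheats [OR]: Cooling jacket down=not, Vent system unavailable=not → no input occurs → does not occur.

No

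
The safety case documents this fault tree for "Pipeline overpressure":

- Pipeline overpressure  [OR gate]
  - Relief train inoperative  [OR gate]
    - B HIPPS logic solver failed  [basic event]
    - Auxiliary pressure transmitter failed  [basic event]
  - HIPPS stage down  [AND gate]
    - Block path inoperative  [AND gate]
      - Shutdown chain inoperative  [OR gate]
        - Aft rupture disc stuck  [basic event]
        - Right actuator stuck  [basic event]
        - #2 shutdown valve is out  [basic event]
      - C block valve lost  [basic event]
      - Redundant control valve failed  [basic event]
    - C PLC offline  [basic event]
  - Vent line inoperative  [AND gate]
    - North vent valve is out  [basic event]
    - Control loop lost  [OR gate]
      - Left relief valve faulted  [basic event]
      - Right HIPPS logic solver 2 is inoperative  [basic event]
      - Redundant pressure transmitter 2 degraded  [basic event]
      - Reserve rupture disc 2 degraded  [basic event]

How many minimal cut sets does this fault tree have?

Relief train inoperative [OR]: union of children's cut sets → 2 cut set(s).
Shutdown chain inoperative [OR]: union of children's cut sets → 3 cut set(s).
Block path inoperative [AND]: one cut set from each child combined → 3 × 1 × 1 = 3 cut set(s).
HIPPS stage down [AND]: one cut set from each child combined → 3 × 1 = 3 cut set(s).
Control loop lost [OR]: union of children's cut sets → 4 cut set(s).
Vent line inoperative [AND]: one cut set from each child combined → 1 × 4 = 4 cut set(s).
Pipeline overpressure [OR]: union of children's cut sets → 9 cut set(s).
Minimal cut sets: {B HIPPS logic solver failed}; {Auxiliary pressure transmitter failed}; {Aft rupture disc stuck, C PLC offline, C block valve lost, Redundant control valve failed}; {C PLC offline, C block valve lost, Redundant control valve failed, Right actuator stuck}; {#2 shutdown valve is out, C PLC offline, C block valve lost, Redundant control valve failed}; {Left relief valve faulted, North vent valve is out}; {North vent valve is out, Right HIPPS logic solver 2 is inoperative}; {North vent valve is out, Redundant pressure transmitter 2 degraded}; {North vent valve is out, Reserve rupture disc 2 degraded}.

9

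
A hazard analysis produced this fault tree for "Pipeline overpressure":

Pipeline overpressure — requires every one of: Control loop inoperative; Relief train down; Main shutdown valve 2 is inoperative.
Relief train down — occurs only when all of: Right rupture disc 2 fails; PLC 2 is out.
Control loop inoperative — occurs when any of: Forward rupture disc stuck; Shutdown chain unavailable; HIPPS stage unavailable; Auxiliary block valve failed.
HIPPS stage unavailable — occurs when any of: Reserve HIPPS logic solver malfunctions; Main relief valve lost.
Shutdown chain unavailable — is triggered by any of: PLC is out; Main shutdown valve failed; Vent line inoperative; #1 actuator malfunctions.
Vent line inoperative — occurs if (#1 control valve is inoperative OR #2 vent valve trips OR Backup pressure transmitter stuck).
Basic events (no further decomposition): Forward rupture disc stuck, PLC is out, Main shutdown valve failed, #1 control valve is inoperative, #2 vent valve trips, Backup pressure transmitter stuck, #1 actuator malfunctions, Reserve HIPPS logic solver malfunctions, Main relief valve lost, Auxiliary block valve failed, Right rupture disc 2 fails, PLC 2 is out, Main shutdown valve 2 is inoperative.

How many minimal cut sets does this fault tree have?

Vent line inoperative [OR]: union of children's cut sets → 3 cut set(s).
Shutdown chain unavailable [OR]: union of children's cut sets → 6 cut set(s).
HIPPS stage unavailable [OR]: union of children's cut sets → 2 cut set(s).
Control loop inoperative [OR]: union of children's cut sets → 10 cut set(s).
Relief train down [AND]: one cut set from each child combined → 1 × 1 = 1 cut set(s).
Pipeline overpressure [AND]: one cut set from each child combined → 10 × 1 × 1 = 10 cut set(s).
Minimal cut sets: {Forward rupture disc stuck, Main shutdown valve 2 is inoperative, PLC 2 is out, Right rupture disc 2 fails}; {Main shutdown valve 2 is inoperative, PLC 2 is out, PLC is out, Right rupture disc 2 fails}; {Main shutdown valve 2 is inoperative, Main shutdown valve failed, PLC 2 is out, Right rupture disc 2 fails}; {#1 control valve is inoperative, Main shutdown valve 2 is inoperative, PLC 2 is out, Right rupture disc 2 fails}; {#2 vent valve trips, Main shutdown valve 2 is inoperative, PLC 2 is out, Right rupture disc 2 fails}; {Backup pressure transmitter stuck, Main shutdown valve 2 is inoperative, PLC 2 is out, Right rupture disc 2 fails}; {#1 actuator malfunctions, Main shutdown valve 2 is inoperative, PLC 2 is out, Right rupture disc 2 fails}; {Main shutdown valve 2 is inoperative, PLC 2 is out, Reserve HIPPS logic solver malfunctions, Right rupture disc 2 fails}; {Main relief valve lost, Main shutdown valve 2 is inoperative, PLC 2 is out, Right rupture disc 2 fails}; {Auxiliary block valve failed, Main shutdown valve 2 is inoperative, PLC 2 is out, Right rupture disc 2 fails}.

10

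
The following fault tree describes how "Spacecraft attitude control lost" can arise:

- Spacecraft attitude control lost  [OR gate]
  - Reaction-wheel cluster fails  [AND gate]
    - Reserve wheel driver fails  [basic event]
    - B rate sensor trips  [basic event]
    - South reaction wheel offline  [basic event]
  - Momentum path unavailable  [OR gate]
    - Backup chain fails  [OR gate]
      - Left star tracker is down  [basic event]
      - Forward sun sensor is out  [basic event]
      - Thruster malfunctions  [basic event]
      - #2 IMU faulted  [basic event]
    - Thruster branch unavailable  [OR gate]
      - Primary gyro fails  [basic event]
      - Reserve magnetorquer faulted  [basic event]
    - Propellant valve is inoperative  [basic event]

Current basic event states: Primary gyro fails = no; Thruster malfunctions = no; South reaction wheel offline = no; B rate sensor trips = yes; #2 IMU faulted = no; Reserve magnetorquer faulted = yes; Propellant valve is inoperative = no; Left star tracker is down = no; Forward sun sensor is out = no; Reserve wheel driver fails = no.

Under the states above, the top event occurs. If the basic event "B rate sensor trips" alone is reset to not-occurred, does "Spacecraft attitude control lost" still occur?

Counterfactual: set "B rate sensor trips" to not occurred.
Reaction-wheel cluster fails [AND]: Reserve wheel driver fails=not, B rate sensor trips=not, South reaction wheel offline=not → not all inputs occur → does not occur.
Backup chain fails [OR]: Left star tracker is down=not, Forward sun sensor is out=not, Thruster malfunctions=not, #2 IMU faulted=not → no input occurs → does not occur.
Thruster branch unavailable [OR]: Primary gyro fails=not, Reserve magnetorquer faulted=occurs → at least one input occurs → occurs.
Momentum path unavailable [OR]: Backup chain fails=not, Thruster branch unavailable=occurs, Propellant valve is inoperative=not → at least one input occurs → occurs.
Spacecraft attitude control lost [OR]: Reaction-wheel cluster fails=not, Momentum path unavailable=occurs → at least one input occurs → occurs.

Yes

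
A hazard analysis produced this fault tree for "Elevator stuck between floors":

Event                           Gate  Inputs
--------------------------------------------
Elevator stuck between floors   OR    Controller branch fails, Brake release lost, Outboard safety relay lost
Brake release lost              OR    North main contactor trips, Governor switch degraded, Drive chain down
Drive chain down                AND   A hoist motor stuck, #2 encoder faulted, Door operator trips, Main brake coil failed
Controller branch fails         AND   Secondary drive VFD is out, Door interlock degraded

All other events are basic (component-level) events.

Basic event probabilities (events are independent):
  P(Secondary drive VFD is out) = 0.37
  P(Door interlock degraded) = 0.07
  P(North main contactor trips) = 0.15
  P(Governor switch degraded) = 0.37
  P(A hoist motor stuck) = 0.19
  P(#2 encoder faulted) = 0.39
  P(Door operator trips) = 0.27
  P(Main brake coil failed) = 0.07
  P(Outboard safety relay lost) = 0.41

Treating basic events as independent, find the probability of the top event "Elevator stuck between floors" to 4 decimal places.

0.6927

P(Controller branch fails) [AND] = 0.37 × 0.07 = 0.025900
P(Drive chain down) [AND] = 0.19 × 0.39 × 0.27 × 0.07 = 0.001400
P(Brake release lost) [OR] = 1 − (1−0.15) × (1−0.37) × (1−0.001400) = 0.465250
P(Elevator stuck between floors) [OR] = 1 − (1−0.025900) × (1−0.465250) × (1−0.41) = 0.692669
Rounded to 4 decimal places: P(Elevator stuck between floors) ≈ 0.6927.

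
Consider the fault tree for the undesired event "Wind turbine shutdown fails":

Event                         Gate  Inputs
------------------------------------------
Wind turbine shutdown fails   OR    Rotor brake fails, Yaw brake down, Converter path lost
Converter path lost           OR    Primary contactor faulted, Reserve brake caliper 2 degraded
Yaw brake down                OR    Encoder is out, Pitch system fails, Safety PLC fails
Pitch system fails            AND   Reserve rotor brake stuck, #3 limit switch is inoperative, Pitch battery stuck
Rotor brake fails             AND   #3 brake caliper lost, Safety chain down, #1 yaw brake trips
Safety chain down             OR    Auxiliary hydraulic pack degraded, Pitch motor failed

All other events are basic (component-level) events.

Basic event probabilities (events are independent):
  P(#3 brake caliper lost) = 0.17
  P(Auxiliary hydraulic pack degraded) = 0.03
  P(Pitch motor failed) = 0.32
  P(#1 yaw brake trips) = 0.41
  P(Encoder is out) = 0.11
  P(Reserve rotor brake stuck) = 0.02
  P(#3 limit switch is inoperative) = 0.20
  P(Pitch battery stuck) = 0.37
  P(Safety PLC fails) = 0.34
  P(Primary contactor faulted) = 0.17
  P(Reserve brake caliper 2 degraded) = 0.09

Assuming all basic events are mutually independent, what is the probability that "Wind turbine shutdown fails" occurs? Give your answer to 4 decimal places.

P(Safety chain down) [OR] = 1 − (1−0.03) × (1−0.32) = 0.340400
P(Rotor brake fails) [AND] = 0.17 × 0.340400 × 0.41 = 0.023726
P(Pitch system fails) [AND] = 0.02 × 0.20 × 0.37 = 0.001480
P(Yaw brake down) [OR] = 1 − (1−0.11) × (1−0.001480) × (1−0.34) = 0.413469
P(Converter path lost) [OR] = 1 − (1−0.17) × (1−0.09) = 0.244700
P(Wind turbine shutdown fails) [OR] = 1 − (1−0.023726) × (1−0.413469) × (1−0.244700) = 0.567504
Rounded to 4 decimal places: P(Wind turbine shutdown fails) ≈ 0.5675.

0.5675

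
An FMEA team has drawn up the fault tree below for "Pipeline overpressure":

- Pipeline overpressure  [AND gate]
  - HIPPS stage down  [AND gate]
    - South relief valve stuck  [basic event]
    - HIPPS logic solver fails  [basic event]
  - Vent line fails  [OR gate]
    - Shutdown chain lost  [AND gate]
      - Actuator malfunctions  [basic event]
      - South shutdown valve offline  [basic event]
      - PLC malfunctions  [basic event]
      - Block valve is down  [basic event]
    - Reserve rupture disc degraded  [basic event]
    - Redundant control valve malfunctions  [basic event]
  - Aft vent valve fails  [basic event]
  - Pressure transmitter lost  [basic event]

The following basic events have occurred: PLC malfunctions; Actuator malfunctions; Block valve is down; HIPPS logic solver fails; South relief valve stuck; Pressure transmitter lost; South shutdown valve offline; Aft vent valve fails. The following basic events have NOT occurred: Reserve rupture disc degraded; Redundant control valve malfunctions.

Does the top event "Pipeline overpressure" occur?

Yes

HIPPS stage down [AND]: South relief valve stuck=occurs, HIPPS logic solver fails=occurs → all inputs occur → occurs.
Shutdown chain lost [AND]: Actuator malfunctions=occurs, South shutdown valve offline=occurs, PLC malfunctions=occurs, Block valve is down=occurs → all inputs occur → occurs.
Vent line fails [OR]: Shutdown chain lost=occurs, Reserve rupture disc degraded=not, Redundant control valve malfunctions=not → at least one input occurs → occurs.
Pipeline overpressure [AND]: HIPPS stage down=occurs, Vent line fails=occurs, Aft vent valve fails=occurs, Pressure transmitter lost=occurs → all inputs occur → occurs.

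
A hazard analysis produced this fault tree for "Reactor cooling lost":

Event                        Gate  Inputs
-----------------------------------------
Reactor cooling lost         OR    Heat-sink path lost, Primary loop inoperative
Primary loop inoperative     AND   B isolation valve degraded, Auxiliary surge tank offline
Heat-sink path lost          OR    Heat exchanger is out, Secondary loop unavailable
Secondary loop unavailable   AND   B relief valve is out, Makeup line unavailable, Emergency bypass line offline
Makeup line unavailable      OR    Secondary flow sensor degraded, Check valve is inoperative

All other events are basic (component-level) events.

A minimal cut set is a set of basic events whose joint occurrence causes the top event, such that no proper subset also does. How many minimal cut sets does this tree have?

4

Makeup line unavailable [OR]: union of children's cut sets → 2 cut set(s).
Secondary loop unavailable [AND]: one cut set from each child combined → 1 × 2 × 1 = 2 cut set(s).
Heat-sink path lost [OR]: union of children's cut sets → 3 cut set(s).
Primary loop inoperative [AND]: one cut set from each child combined → 1 × 1 = 1 cut set(s).
Reactor cooling lost [OR]: union of children's cut sets → 4 cut set(s).
Minimal cut sets: {Heat exchanger is out}; {B relief valve is out, Emergency bypass line offline, Secondary flow sensor degraded}; {B relief valve is out, Check valve is inoperative, Emergency bypass line offline}; {Auxiliary surge tank offline, B isolation valve degraded}.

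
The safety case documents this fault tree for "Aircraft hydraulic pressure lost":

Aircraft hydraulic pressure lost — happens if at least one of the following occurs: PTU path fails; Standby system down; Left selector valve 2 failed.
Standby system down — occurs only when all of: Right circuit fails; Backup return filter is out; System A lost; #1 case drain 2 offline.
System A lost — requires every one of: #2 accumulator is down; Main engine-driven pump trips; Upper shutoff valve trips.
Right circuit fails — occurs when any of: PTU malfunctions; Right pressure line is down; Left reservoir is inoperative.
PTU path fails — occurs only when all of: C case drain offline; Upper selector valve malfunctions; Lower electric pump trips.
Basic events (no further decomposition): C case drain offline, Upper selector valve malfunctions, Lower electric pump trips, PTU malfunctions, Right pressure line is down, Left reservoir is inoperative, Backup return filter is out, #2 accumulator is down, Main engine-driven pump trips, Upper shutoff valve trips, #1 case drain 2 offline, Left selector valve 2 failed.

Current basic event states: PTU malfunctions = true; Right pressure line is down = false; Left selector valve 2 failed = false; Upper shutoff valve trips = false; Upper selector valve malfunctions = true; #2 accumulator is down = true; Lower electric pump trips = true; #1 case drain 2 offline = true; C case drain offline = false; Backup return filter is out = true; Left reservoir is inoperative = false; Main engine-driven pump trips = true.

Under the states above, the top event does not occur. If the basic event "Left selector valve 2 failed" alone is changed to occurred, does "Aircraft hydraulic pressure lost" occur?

Yes

Counterfactual: set "Left selector valve 2 failed" to occurred.
PTU path fails [AND]: C case drain offline=not, Upper selector valve malfunctions=occurs, Lower electric pump trips=occurs → not all inputs occur → does not occur.
Right circuit fails [OR]: PTU malfunctions=occurs, Right pressure line is down=not, Left reservoir is inoperative=not → at least one input occurs → occurs.
System A lost [AND]: #2 accumulator is down=occurs, Main engine-driven pump trips=occurs, Upper shutoff valve trips=not → not all inputs occur → does not occur.
Standby system down [AND]: Right circuit fails=occurs, Backup return filter is out=occurs, System A lost=not, #1 case drain 2 offline=occurs → not all inputs occur → does not occur.
Aircraft hydraulic pressure lost [OR]: PTU path fails=not, Standby system down=not, Left selector valve 2 failed=occurs → at least one input occurs → occurs.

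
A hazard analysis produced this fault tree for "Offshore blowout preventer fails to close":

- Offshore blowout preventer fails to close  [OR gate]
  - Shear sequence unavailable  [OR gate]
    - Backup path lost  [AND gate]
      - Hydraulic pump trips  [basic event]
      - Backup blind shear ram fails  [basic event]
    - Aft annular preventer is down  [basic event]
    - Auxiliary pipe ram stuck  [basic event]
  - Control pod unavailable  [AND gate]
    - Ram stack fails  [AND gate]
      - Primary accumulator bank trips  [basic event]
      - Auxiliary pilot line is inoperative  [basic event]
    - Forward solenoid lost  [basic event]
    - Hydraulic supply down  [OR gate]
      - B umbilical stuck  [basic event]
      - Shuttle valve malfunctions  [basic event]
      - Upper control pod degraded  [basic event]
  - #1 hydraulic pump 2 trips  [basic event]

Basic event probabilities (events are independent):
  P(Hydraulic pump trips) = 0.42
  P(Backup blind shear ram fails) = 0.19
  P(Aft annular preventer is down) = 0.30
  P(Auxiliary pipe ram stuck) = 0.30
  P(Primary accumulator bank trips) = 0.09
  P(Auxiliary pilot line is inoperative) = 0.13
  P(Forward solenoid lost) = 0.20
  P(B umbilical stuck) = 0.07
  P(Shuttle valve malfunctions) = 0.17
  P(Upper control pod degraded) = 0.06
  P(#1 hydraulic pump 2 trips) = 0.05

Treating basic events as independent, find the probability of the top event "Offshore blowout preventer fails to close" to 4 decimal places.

0.5719

P(Backup path lost) [AND] = 0.42 × 0.19 = 0.079800
P(Shear sequence unavailable) [OR] = 1 − (1−0.079800) × (1−0.30) × (1−0.30) = 0.549102
P(Ram stack fails) [AND] = 0.09 × 0.13 = 0.011700
P(Hydraulic supply down) [OR] = 1 − (1−0.07) × (1−0.17) × (1−0.06) = 0.274414
P(Control pod unavailable) [AND] = 0.011700 × 0.20 × 0.274414 = 0.000642
P(Offshore blowout preventer fails to close) [OR] = 1 − (1−0.549102) × (1−0.000642) × (1−0.05) = 0.571922
Rounded to 4 decimal places: P(Offshore blowout preventer fails to close) ≈ 0.5719.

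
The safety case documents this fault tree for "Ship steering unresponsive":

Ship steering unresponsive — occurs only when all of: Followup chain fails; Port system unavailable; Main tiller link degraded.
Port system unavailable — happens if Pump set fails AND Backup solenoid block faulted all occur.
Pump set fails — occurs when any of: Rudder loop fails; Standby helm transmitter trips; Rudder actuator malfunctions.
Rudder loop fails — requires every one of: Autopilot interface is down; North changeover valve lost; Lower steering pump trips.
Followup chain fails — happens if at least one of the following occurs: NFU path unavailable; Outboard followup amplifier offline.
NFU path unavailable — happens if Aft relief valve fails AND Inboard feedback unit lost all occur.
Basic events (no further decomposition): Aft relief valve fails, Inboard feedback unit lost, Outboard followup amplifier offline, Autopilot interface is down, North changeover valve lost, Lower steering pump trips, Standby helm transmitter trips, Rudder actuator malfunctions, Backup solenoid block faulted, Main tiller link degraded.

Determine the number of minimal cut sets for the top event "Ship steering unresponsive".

6

NFU path unavailable [AND]: one cut set from each child combined → 1 × 1 = 1 cut set(s).
Followup chain fails [OR]: union of children's cut sets → 2 cut set(s).
Rudder loop fails [AND]: one cut set from each child combined → 1 × 1 × 1 = 1 cut set(s).
Pump set fails [OR]: union of children's cut sets → 3 cut set(s).
Port system unavailable [AND]: one cut set from each child combined → 3 × 1 = 3 cut set(s).
Ship steering unresponsive [AND]: one cut set from each child combined → 2 × 3 × 1 = 6 cut set(s).
Minimal cut sets: {Aft relief valve fails, Autopilot interface is down, Backup solenoid block faulted, Inboard feedback unit lost, Lower steering pump trips, Main tiller link degraded, North changeover valve lost}; {Aft relief valve fails, Backup solenoid block faulted, Inboard feedback unit lost, Main tiller link degraded, Standby helm transmitter trips}; {Aft relief valve fails, Backup solenoid block faulted, Inboard feedback unit lost, Main tiller link degraded, Rudder actuator malfunctions}; {Autopilot interface is down, Backup solenoid block faulted, Lower steering pump trips, Main tiller link degraded, North changeover valve lost, Outboard followup amplifier offline}; {Backup solenoid block faulted, Main tiller link degraded, Outboard followup amplifier offline, Standby helm transmitter trips}; {Backup solenoid block faulted, Main tiller link degraded, Outboard followup amplifier offline, Rudder actuator malfunctions}.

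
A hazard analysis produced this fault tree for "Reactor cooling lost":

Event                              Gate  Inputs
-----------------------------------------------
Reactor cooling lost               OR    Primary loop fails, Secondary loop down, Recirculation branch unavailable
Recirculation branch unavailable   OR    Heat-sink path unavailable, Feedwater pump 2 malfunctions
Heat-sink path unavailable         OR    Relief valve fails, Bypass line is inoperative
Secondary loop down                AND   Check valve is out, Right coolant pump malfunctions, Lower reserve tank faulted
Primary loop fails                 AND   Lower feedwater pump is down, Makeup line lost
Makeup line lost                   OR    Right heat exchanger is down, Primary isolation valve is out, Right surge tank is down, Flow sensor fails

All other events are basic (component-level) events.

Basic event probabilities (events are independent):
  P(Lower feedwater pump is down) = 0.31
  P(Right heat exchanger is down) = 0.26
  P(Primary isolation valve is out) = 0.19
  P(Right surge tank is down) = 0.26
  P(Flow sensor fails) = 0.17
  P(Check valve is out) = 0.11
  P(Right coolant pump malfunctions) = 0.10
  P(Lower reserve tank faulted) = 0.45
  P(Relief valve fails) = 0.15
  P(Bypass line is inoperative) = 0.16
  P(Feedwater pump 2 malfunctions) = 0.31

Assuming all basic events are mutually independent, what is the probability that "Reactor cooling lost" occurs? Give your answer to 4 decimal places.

0.6058

P(Makeup line lost) [OR] = 1 − (1−0.26) × (1−0.19) × (1−0.26) × (1−0.17) = 0.631849
P(Primary loop fails) [AND] = 0.31 × 0.631849 = 0.195873
P(Secondary loop down) [AND] = 0.11 × 0.10 × 0.45 = 0.004950
P(Heat-sink path unavailable) [OR] = 1 − (1−0.15) × (1−0.16) = 0.286000
P(Recirculation branch unavailable) [OR] = 1 − (1−0.286000) × (1−0.31) = 0.507340
P(Reactor cooling lost) [OR] = 1 − (1−0.195873) × (1−0.004950) × (1−0.507340) = 0.605800
Rounded to 4 decimal places: P(Reactor cooling lost) ≈ 0.6058.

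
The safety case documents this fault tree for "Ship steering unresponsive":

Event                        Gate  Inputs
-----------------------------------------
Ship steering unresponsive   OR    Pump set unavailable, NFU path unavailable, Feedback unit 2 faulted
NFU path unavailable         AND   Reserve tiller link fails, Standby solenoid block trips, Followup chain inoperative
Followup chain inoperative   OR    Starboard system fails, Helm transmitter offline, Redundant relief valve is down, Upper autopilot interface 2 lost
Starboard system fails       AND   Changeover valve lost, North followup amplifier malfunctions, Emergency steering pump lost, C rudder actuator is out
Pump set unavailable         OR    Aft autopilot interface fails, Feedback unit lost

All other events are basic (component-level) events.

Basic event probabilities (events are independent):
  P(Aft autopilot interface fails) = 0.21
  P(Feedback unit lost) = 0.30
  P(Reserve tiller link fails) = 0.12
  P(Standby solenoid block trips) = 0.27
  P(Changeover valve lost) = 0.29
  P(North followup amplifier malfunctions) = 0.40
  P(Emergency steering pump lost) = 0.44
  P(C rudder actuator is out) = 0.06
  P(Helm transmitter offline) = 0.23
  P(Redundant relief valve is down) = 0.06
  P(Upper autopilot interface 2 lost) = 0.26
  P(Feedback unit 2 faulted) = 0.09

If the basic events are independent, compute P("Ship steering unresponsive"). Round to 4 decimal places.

0.5044

P(Pump set unavailable) [OR] = 1 − (1−0.21) × (1−0.30) = 0.447000
P(Starboard system fails) [AND] = 0.29 × 0.40 × 0.44 × 0.06 = 0.003062
P(Followup chain inoperative) [OR] = 1 − (1−0.003062) × (1−0.23) × (1−0.06) × (1−0.26) = 0.466028
P(NFU path unavailable) [AND] = 0.12 × 0.27 × 0.466028 = 0.015099
P(Ship steering unresponsive) [OR] = 1 − (1−0.447000) × (1−0.015099) × (1−0.09) = 0.504368
Rounded to 4 decimal places: P(Ship steering unresponsive) ≈ 0.5044.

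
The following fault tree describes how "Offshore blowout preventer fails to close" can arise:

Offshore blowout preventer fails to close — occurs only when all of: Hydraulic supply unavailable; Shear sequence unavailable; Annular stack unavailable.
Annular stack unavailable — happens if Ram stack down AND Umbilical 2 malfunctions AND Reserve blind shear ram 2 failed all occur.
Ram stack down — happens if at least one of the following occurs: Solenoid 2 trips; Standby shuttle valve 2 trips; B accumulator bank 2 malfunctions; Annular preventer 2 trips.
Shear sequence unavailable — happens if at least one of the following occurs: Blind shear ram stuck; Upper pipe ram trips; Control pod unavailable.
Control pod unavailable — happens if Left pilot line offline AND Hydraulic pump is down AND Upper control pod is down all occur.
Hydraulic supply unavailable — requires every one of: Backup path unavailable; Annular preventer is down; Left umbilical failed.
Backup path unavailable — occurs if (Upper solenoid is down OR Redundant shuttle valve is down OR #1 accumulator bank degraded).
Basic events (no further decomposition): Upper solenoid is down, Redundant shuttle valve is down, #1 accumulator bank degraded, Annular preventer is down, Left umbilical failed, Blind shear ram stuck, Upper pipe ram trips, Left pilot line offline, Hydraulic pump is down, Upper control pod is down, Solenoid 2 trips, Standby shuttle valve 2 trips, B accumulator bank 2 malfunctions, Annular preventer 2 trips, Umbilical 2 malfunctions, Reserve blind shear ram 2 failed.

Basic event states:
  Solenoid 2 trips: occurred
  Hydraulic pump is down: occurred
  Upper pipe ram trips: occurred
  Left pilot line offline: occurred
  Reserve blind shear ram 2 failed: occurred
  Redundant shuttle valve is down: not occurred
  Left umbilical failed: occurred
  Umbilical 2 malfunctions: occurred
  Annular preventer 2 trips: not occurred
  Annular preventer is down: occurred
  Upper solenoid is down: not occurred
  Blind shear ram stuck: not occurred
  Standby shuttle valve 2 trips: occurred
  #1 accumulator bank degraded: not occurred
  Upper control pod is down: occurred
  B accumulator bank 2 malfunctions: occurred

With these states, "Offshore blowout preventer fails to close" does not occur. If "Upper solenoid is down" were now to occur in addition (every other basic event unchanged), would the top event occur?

Counterfactual: set "Upper solenoid is down" to occurred.
Backup path unavailable [OR]: Upper solenoid is down=occurs, Redundant shuttle valve is down=not, #1 accumulator bank degraded=not → at least one input occurs → occurs.
Hydraulic supply unavailable [AND]: Backup path unavailable=occurs, Annular preventer is down=occurs, Left umbilical failed=occurs → all inputs occur → occurs.
Control pod unavailable [AND]: Left pilot line offline=occurs, Hydraulic pump is down=occurs, Upper control pod is down=occurs → all inputs occur → occurs.
Shear sequence unavailable [OR]: Blind shear ram stuck=not, Upper pipe ram trips=occurs, Control pod unavailable=occurs → at least one input occurs → occurs.
Ram stack down [OR]: Solenoid 2 trips=occurs, Standby shuttle valve 2 trips=occurs, B accumulator bank 2 malfunctions=occurs, Annular preventer 2 trips=not → at least one input occurs → occurs.
Annular stack unavailable [AND]: Ram stack down=occurs, Umbilical 2 malfunctions=occurs, Reserve blind shear ram 2 failed=occurs → all inputs occur → occurs.
Offshore blowout preventer fails to close [AND]: Hydraulic supply unavailable=occurs, Shear sequence unavailable=occurs, Annular stack unavailable=occurs → all inputs occur → occurs.

Yes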